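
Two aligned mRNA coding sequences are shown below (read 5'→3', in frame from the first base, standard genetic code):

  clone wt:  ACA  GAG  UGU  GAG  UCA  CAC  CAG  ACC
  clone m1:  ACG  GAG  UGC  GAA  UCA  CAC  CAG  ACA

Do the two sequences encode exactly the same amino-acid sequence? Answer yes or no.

Codon 1: ACA Thr / ACG Thr — synonymous.
Codon 2: GAG Glu / GAG Glu — identical.
Codon 3: UGU Cys / UGC Cys — synonymous.
Codon 4: GAG Glu / GAA Glu — synonymous.
Codon 5: UCA Ser / UCA Ser — identical.
Codon 6: CAC His / CAC His — identical.
Codon 7: CAG Gln / CAG Gln — identical.
Codon 8: ACC Thr / ACA Thr — synonymous.
Nonsynonymous differences: 0 → same protein.

yes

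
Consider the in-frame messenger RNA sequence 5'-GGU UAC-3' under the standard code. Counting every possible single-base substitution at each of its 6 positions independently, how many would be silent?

4

Codon 1 (GGU, Gly): 3 synonymous substitutions.
Codon 2 (UAC, Tyr): 1 synonymous substitution.
Total: 3 + 1 = 4.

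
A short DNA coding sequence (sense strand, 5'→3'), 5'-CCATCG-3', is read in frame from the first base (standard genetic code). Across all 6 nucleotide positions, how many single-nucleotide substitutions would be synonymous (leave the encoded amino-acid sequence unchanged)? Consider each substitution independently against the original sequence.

Codon 1 (CCA, Pro): 3 synonymous substitutions.
Codon 2 (TCG, Ser): 3 synonymous substitutions.
Total: 3 + 3 = 6.

6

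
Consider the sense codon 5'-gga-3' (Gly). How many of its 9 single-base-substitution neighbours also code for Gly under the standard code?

Position 1: none → 0 synonymous.
Position 2: none → 0 synonymous.
Position 3: GGU, GGC, GGG → 3 synonymous.
Total: 0 + 0 + 3 = 3.

3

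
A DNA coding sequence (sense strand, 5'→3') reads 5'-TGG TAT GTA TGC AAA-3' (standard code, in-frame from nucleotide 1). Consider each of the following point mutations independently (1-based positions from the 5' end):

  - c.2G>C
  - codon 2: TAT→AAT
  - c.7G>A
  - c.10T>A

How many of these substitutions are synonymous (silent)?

0

Codon 1: TGG (Trp) → TCG (Ser) — missense.
Codon 2: TAT (Tyr) → AAT (Asn) — missense.
Codon 3: GTA (Val) → ATA (Ile) — missense.
Codon 4: TGC (Cys) → AGC (Ser) — missense.
Synonymous: 0 of 4.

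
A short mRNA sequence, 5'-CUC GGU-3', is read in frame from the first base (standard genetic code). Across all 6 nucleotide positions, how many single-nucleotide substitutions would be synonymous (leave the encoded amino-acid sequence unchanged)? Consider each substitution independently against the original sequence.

6

Codon 1 (CUC, Leu): 3 synonymous substitutions.
Codon 2 (GGU, Gly): 3 synonymous substitutions.
Total: 3 + 3 = 6.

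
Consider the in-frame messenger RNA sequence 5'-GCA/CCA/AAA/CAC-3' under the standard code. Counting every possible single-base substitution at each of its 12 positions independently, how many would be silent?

Codon 1 (GCA, Ala): 3 synonymous substitutions.
Codon 2 (CCA, Pro): 3 synonymous substitutions.
Codon 3 (AAA, Lys): 1 synonymous substitution.
Codon 4 (CAC, His): 1 synonymous substitution.
Total: 3 + 3 + 1 + 1 = 8.

8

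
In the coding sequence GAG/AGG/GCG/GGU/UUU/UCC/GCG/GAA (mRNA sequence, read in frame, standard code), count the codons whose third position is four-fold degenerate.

Codon 1 GAG (Glu): third position 2-fold.
Codon 2 AGG (Arg): third position 2-fold.
Codon 3 GCG (Ala): third position 4-fold.
Codon 4 GGU (Gly): third position 4-fold.
Codon 5 UUU (Phe): third position 2-fold.
Codon 6 UCC (Ser): third position 4-fold.
Codon 7 GCG (Ala): third position 4-fold.
Codon 8 GAA (Glu): third position 2-fold.
Four-fold degenerate third positions: 4.

4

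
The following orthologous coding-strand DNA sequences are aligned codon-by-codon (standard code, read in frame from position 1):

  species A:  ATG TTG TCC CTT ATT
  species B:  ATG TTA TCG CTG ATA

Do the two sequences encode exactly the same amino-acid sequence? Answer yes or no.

Codon 1: ATG Met / ATG Met — identical.
Codon 2: TTG Leu / TTA Leu — synonymous.
Codon 3: TCC Ser / TCG Ser — synonymous.
Codon 4: CTT Leu / CTG Leu — synonymous.
Codon 5: ATT Ile / ATA Ile — synonymous.
Nonsynonymous differences: 0 → same protein.

yes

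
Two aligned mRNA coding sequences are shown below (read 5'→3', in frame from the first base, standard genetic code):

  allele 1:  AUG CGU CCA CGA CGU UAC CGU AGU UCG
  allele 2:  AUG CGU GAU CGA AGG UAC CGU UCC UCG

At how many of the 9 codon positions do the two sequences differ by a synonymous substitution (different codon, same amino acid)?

2

Codon 1: AUG Met / AUG Met — identical.
Codon 2: CGU Arg / CGU Arg — identical.
Codon 3: CCA Pro / GAU Asp — nonsynonymous.
Codon 4: CGA Arg / CGA Arg — identical.
Codon 5: CGU Arg / AGG Arg — synonymous.
Codon 6: UAC Tyr / UAC Tyr — identical.
Codon 7: CGU Arg / CGU Arg — identical.
Codon 8: AGU Ser / UCC Ser — synonymous.
Codon 9: UCG Ser / UCG Ser — identical.
Synonymous differences: 2.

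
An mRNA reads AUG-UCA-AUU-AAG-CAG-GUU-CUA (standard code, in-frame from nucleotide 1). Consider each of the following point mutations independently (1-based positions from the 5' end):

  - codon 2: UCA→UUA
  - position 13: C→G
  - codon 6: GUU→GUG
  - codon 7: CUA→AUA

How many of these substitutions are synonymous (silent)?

Codon 2: UCA (Ser) → UUA (Leu) — missense.
Codon 5: CAG (Gln) → GAG (Glu) — missense.
Codon 6: GUU (Val) → GUG (Val) — synonymous.
Codon 7: CUA (Leu) → AUA (Ile) — missense.
Synonymous: 1 of 4.

1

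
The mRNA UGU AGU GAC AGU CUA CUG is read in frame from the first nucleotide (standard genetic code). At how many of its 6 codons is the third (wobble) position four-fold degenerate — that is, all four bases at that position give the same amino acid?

Codon 1 UGU (Cys): third position 2-fold.
Codon 2 AGU (Ser): third position 2-fold.
Codon 3 GAC (Asp): third position 2-fold.
Codon 4 AGU (Ser): third position 2-fold.
Codon 5 CUA (Leu): third position 4-fold.
Codon 6 CUG (Leu): third position 4-fold.
Four-fold degenerate third positions: 2.

2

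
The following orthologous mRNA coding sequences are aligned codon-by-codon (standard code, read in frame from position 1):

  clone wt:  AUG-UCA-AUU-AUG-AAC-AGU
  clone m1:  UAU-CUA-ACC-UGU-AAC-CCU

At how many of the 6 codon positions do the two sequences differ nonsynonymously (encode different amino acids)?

5

Codon 1: AUG Met / UAU Tyr — nonsynonymous.
Codon 2: UCA Ser / CUA Leu — nonsynonymous.
Codon 3: AUU Ile / ACC Thr — nonsynonymous.
Codon 4: AUG Met / UGU Cys — nonsynonymous.
Codon 5: AAC Asn / AAC Asn — identical.
Codon 6: AGU Ser / CCU Pro — nonsynonymous.
Nonsynonymous differences: 5.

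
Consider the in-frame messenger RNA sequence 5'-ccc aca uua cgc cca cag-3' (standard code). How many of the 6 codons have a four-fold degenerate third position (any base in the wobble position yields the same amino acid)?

Codon 1 CCC (Pro): third position 4-fold.
Codon 2 ACA (Thr): third position 4-fold.
Codon 3 UUA (Leu): third position 2-fold.
Codon 4 CGC (Arg): third position 4-fold.
Codon 5 CCA (Pro): third position 4-fold.
Codon 6 CAG (Gln): third position 2-fold.
Four-fold degenerate third positions: 4.

4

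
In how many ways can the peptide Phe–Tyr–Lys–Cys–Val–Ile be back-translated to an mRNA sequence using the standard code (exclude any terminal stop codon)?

Phe: 2 codons.
Tyr: 2 codons.
Lys: 2 codons.
Cys: 2 codons.
Val: 4 codons.
Ile: 3 codons.
2 × 2 × 2 × 2 × 4 × 3 = 192.

192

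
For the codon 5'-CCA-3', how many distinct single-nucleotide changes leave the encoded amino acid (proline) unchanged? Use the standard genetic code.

Position 1: none → 0 synonymous.
Position 2: none → 0 synonymous.
Position 3: CCU, CCC, CCG → 3 synonymous.
Total: 0 + 0 + 3 = 3.

3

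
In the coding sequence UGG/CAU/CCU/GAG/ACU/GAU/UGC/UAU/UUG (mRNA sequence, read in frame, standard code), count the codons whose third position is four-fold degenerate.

2

Codon 1 UGG (Trp): third position 1-fold.
Codon 2 CAU (His): third position 2-fold.
Codon 3 CCU (Pro): third position 4-fold.
Codon 4 GAG (Glu): third position 2-fold.
Codon 5 ACU (Thr): third position 4-fold.
Codon 6 GAU (Asp): third position 2-fold.
Codon 7 UGC (Cys): third position 2-fold.
Codon 8 UAU (Tyr): third position 2-fold.
Codon 9 UUG (Leu): third position 2-fold.
Four-fold degenerate third positions: 2.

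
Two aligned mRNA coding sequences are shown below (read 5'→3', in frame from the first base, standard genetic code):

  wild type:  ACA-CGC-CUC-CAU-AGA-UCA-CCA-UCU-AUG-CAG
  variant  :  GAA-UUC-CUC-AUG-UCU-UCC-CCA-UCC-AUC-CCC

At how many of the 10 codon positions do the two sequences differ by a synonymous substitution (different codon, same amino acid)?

2

Codon 1: ACA Thr / GAA Glu — nonsynonymous.
Codon 2: CGC Arg / UUC Phe — nonsynonymous.
Codon 3: CUC Leu / CUC Leu — identical.
Codon 4: CAU His / AUG Met — nonsynonymous.
Codon 5: AGA Arg / UCU Ser — nonsynonymous.
Codon 6: UCA Ser / UCC Ser — synonymous.
Codon 7: CCA Pro / CCA Pro — identical.
Codon 8: UCU Ser / UCC Ser — synonymous.
Codon 9: AUG Met / AUC Ile — nonsynonymous.
Codon 10: CAG Gln / CCC Pro — nonsynonymous.
Synonymous differences: 2.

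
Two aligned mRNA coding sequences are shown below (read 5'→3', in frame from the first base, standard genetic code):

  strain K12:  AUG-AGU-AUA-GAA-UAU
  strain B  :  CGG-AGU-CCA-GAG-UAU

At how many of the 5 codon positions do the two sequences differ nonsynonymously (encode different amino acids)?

Codon 1: AUG Met / CGG Arg — nonsynonymous.
Codon 2: AGU Ser / AGU Ser — identical.
Codon 3: AUA Ile / CCA Pro — nonsynonymous.
Codon 4: GAA Glu / GAG Glu — synonymous.
Codon 5: UAU Tyr / UAU Tyr — identical.
Nonsynonymous differences: 2.

2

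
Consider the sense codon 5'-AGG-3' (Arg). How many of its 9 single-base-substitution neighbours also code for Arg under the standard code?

Position 1: CGG → 1 synonymous.
Position 2: none → 0 synonymous.
Position 3: AGA → 1 synonymous.
Total: 1 + 0 + 1 = 2.

2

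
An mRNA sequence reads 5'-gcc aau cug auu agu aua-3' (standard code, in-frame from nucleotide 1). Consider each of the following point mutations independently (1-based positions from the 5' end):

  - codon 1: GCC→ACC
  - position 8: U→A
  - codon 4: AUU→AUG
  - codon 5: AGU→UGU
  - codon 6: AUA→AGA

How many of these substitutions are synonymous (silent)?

0

Codon 1: GCC (Ala) → ACC (Thr) — missense.
Codon 3: CUG (Leu) → CAG (Gln) — missense.
Codon 4: AUU (Ile) → AUG (Met) — missense.
Codon 5: AGU (Ser) → UGU (Cys) — missense.
Codon 6: AUA (Ile) → AGA (Arg) — missense.
Synonymous: 0 of 5.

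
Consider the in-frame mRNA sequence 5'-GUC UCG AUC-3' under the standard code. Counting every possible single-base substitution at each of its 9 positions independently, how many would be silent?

Codon 1 (GUC, Val): 3 synonymous substitutions.
Codon 2 (UCG, Ser): 3 synonymous substitutions.
Codon 3 (AUC, Ile): 2 synonymous substitutions.
Total: 3 + 3 + 2 = 8.

8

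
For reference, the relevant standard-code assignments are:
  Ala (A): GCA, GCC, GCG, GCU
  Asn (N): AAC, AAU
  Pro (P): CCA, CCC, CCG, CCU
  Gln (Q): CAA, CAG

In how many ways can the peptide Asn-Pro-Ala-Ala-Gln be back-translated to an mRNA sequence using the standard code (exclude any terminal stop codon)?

Asn: 2 codons.
Pro: 4 codons.
Ala: 4 codons.
Ala: 4 codons.
Gln: 2 codons.
2 × 4 × 4 × 4 × 2 = 256.

256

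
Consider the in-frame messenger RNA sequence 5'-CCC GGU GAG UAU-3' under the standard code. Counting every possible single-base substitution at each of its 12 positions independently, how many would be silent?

8

Codon 1 (CCC, Pro): 3 synonymous substitutions.
Codon 2 (GGU, Gly): 3 synonymous substitutions.
Codon 3 (GAG, Glu): 1 synonymous substitution.
Codon 4 (UAU, Tyr): 1 synonymous substitution.
Total: 3 + 3 + 1 + 1 = 8.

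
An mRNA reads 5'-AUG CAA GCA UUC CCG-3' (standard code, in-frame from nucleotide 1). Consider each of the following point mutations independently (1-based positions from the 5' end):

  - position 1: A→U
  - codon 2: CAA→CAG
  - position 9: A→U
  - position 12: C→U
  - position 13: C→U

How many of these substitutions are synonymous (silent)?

Codon 1: AUG (Met) → UUG (Leu) — missense.
Codon 2: CAA (Gln) → CAG (Gln) — synonymous.
Codon 3: GCA (Ala) → GCU (Ala) — synonymous.
Codon 4: UUC (Phe) → UUU (Phe) — synonymous.
Codon 5: CCG (Pro) → UCG (Ser) — missense.
Synonymous: 3 of 5.

3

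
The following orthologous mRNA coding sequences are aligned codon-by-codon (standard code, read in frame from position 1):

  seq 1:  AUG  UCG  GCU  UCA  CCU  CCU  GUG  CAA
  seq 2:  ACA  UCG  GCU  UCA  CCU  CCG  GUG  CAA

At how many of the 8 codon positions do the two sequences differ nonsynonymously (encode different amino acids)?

Codon 1: AUG Met / ACA Thr — nonsynonymous.
Codon 2: UCG Ser / UCG Ser — identical.
Codon 3: GCU Ala / GCU Ala — identical.
Codon 4: UCA Ser / UCA Ser — identical.
Codon 5: CCU Pro / CCU Pro — identical.
Codon 6: CCU Pro / CCG Pro — synonymous.
Codon 7: GUG Val / GUG Val — identical.
Codon 8: CAA Gln / CAA Gln — identical.
Nonsynonymous differences: 1.

1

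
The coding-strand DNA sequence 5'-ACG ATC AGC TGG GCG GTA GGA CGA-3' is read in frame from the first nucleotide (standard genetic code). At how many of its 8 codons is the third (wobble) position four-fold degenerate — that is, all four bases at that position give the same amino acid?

Codon 1 ACG (Thr): third position 4-fold.
Codon 2 ATC (Ile): third position 3-fold.
Codon 3 AGC (Ser): third position 2-fold.
Codon 4 TGG (Trp): third position 1-fold.
Codon 5 GCG (Ala): third position 4-fold.
Codon 6 GTA (Val): third position 4-fold.
Codon 7 GGA (Gly): third position 4-fold.
Codon 8 CGA (Arg): third position 4-fold.
Four-fold degenerate third positions: 5.

5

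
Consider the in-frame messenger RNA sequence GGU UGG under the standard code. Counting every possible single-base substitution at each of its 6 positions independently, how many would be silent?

Codon 1 (GGU, Gly): 3 synonymous substitutions.
Codon 2 (UGG, Trp): 0 synonymous substitutions.
Total: 3 + 0 = 3.

3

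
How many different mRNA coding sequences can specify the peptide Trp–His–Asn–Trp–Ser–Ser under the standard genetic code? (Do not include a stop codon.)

144

Trp: 1 codon.
His: 2 codons.
Asn: 2 codons.
Trp: 1 codon.
Ser: 6 codons.
Ser: 6 codons.
1 × 2 × 2 × 1 × 6 × 6 = 144.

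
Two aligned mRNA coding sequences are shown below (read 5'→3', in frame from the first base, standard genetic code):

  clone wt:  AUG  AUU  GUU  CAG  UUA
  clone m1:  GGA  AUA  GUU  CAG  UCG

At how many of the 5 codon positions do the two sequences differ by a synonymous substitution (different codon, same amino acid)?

1

Codon 1: AUG Met / GGA Gly — nonsynonymous.
Codon 2: AUU Ile / AUA Ile — synonymous.
Codon 3: GUU Val / GUU Val — identical.
Codon 4: CAG Gln / CAG Gln — identical.
Codon 5: UUA Leu / UCG Ser — nonsynonymous.
Synonymous differences: 1.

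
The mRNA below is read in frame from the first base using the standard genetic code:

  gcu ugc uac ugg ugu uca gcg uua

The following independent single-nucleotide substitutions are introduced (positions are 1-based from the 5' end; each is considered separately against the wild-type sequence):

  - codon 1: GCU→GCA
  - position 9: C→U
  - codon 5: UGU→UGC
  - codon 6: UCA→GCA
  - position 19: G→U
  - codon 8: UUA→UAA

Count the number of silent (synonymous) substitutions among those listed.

Codon 1: GCU (Ala) → GCA (Ala) — synonymous.
Codon 3: UAC (Tyr) → UAU (Tyr) — synonymous.
Codon 5: UGU (Cys) → UGC (Cys) — synonymous.
Codon 6: UCA (Ser) → GCA (Ala) — missense.
Codon 7: GCG (Ala) → UCG (Ser) — missense.
Codon 8: UUA (Leu) → UAA (Stop) — nonsense.
Synonymous: 3 of 6.

3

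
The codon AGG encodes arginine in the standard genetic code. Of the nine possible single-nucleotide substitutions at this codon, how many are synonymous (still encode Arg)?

2

Position 1: CGG → 1 synonymous.
Position 2: none → 0 synonymous.
Position 3: AGA → 1 synonymous.
Total: 1 + 0 + 1 = 2.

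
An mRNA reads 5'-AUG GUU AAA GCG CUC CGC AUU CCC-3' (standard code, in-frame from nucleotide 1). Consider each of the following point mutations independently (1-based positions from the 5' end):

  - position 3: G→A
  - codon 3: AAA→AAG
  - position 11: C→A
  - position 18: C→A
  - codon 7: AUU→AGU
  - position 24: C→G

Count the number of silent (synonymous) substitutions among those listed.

3

Codon 1: AUG (Met) → AUA (Ile) — missense.
Codon 3: AAA (Lys) → AAG (Lys) — synonymous.
Codon 4: GCG (Ala) → GAG (Glu) — missense.
Codon 6: CGC (Arg) → CGA (Arg) — synonymous.
Codon 7: AUU (Ile) → AGU (Ser) — missense.
Codon 8: CCC (Pro) → CCG (Pro) — synonymous.
Synonymous: 3 of 6.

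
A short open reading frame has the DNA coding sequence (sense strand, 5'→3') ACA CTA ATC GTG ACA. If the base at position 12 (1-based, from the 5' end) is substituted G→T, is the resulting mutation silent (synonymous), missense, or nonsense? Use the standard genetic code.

Position 12 falls in codon 4: GTG → Val.
After the substitution the codon is GTT → Val.
Both encode Val, so the change is synonymous.

silent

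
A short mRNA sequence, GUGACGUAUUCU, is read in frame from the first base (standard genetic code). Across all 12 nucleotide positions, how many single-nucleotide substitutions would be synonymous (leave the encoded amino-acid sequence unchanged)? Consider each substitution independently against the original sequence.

Codon 1 (GUG, Val): 3 synonymous substitutions.
Codon 2 (ACG, Thr): 3 synonymous substitutions.
Codon 3 (UAU, Tyr): 1 synonymous substitution.
Codon 4 (UCU, Ser): 3 synonymous substitutions.
Total: 3 + 3 + 1 + 3 = 10.

10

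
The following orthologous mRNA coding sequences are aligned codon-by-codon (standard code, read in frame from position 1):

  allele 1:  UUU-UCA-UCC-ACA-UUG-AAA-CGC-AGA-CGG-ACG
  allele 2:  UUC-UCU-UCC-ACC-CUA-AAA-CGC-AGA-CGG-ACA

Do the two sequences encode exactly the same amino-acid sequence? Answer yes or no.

yes

Codon 1: UUU Phe / UUC Phe — synonymous.
Codon 2: UCA Ser / UCU Ser — synonymous.
Codon 3: UCC Ser / UCC Ser — identical.
Codon 4: ACA Thr / ACC Thr — synonymous.
Codon 5: UUG Leu / CUA Leu — synonymous.
Codon 6: AAA Lys / AAA Lys — identical.
Codon 7: CGC Arg / CGC Arg — identical.
Codon 8: AGA Arg / AGA Arg — identical.
Codon 9: CGG Arg / CGG Arg — identical.
Codon 10: ACG Thr / ACA Thr — synonymous.
Nonsynonymous differences: 0 → same protein.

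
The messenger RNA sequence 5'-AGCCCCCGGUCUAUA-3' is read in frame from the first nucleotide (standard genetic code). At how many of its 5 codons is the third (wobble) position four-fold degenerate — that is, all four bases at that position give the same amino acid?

Codon 1 AGC (Ser): third position 2-fold.
Codon 2 CCC (Pro): third position 4-fold.
Codon 3 CGG (Arg): third position 4-fold.
Codon 4 UCU (Ser): third position 4-fold.
Codon 5 AUA (Ile): third position 3-fold.
Four-fold degenerate third positions: 3.

3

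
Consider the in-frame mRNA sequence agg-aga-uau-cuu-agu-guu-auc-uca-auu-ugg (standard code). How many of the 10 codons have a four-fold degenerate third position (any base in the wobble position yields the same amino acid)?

Codon 1 AGG (Arg): third position 2-fold.
Codon 2 AGA (Arg): third position 2-fold.
Codon 3 UAU (Tyr): third position 2-fold.
Codon 4 CUU (Leu): third position 4-fold.
Codon 5 AGU (Ser): third position 2-fold.
Codon 6 GUU (Val): third position 4-fold.
Codon 7 AUC (Ile): third position 3-fold.
Codon 8 UCA (Ser): third position 4-fold.
Codon 9 AUU (Ile): third position 3-fold.
Codon 10 UGG (Trp): third position 1-fold.
Four-fold degenerate third positions: 3.

3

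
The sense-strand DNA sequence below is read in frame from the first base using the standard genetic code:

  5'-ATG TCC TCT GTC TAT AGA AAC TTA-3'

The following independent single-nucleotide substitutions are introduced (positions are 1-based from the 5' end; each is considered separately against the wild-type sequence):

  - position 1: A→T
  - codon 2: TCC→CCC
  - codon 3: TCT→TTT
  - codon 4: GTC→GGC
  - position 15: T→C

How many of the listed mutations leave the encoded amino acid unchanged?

Codon 1: ATG (Met) → TTG (Leu) — missense.
Codon 2: TCC (Ser) → CCC (Pro) — missense.
Codon 3: TCT (Ser) → TTT (Phe) — missense.
Codon 4: GTC (Val) → GGC (Gly) — missense.
Codon 5: TAT (Tyr) → TAC (Tyr) — synonymous.
Synonymous: 1 of 5.

1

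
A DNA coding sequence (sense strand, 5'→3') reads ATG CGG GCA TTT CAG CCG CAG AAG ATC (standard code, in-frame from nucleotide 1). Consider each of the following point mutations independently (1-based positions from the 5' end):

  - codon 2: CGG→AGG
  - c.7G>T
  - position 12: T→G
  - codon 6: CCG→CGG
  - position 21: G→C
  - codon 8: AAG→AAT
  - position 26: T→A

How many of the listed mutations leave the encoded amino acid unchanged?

1

Codon 2: CGG (Arg) → AGG (Arg) — synonymous.
Codon 3: GCA (Ala) → TCA (Ser) — missense.
Codon 4: TTT (Phe) → TTG (Leu) — missense.
Codon 6: CCG (Pro) → CGG (Arg) — missense.
Codon 7: CAG (Gln) → CAC (His) — missense.
Codon 8: AAG (Lys) → AAT (Asn) — missense.
Codon 9: ATC (Ile) → AAC (Asn) — missense.
Synonymous: 1 of 7.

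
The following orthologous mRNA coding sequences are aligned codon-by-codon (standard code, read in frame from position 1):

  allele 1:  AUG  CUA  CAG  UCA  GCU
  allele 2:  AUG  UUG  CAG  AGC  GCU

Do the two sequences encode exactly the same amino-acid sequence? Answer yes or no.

Codon 1: AUG Met / AUG Met — identical.
Codon 2: CUA Leu / UUG Leu — synonymous.
Codon 3: CAG Gln / CAG Gln — identical.
Codon 4: UCA Ser / AGC Ser — synonymous.
Codon 5: GCU Ala / GCU Ala — identical.
Nonsynonymous differences: 0 → same protein.

yes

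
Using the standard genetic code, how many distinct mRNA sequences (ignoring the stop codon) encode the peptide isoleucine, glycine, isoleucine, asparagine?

72

Ile: 3 codons.
Gly: 4 codons.
Ile: 3 codons.
Asn: 2 codons.
3 × 4 × 3 × 2 = 72.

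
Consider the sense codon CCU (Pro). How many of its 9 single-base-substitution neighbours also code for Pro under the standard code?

3

Position 1: none → 0 synonymous.
Position 2: none → 0 synonymous.
Position 3: CCC, CCA, CCG → 3 synonymous.
Total: 0 + 0 + 3 = 3.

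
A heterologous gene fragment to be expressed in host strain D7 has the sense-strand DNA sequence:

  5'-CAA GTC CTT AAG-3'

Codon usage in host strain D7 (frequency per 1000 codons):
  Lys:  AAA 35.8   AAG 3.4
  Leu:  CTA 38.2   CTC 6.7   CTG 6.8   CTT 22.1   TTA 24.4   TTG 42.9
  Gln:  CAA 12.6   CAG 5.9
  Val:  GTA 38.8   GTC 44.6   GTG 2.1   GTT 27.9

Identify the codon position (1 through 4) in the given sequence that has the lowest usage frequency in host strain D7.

4

Codon 1 CAA (Gln): 12.6 per 1000.
Codon 2 GTC (Val): 44.6 per 1000.
Codon 3 CTT (Leu): 22.1 per 1000.
Codon 4 AAG (Lys): 3.4 per 1000.
Lowest frequency is 3.4 at codon 4.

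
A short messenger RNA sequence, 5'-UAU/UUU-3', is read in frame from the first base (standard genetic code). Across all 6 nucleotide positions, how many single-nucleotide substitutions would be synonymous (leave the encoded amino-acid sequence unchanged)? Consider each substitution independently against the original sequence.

2

Codon 1 (UAU, Tyr): 1 synonymous substitution.
Codon 2 (UUU, Phe): 1 synonymous substitution.
Total: 1 + 1 = 2.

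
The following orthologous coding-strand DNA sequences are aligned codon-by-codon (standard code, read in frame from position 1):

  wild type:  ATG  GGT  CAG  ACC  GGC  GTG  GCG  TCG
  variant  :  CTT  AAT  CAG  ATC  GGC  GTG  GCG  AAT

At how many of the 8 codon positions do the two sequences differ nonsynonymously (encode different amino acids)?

4

Codon 1: ATG Met / CTT Leu — nonsynonymous.
Codon 2: GGT Gly / AAT Asn — nonsynonymous.
Codon 3: CAG Gln / CAG Gln — identical.
Codon 4: ACC Thr / ATC Ile — nonsynonymous.
Codon 5: GGC Gly / GGC Gly — identical.
Codon 6: GTG Val / GTG Val — identical.
Codon 7: GCG Ala / GCG Ala — identical.
Codon 8: TCG Ser / AAT Asn — nonsynonymous.
Nonsynonymous differences: 4.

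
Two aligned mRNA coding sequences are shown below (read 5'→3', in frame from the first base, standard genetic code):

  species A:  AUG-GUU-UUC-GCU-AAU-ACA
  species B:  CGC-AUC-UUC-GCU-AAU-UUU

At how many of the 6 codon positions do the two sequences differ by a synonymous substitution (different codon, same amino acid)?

0

Codon 1: AUG Met / CGC Arg — nonsynonymous.
Codon 2: GUU Val / AUC Ile — nonsynonymous.
Codon 3: UUC Phe / UUC Phe — identical.
Codon 4: GCU Ala / GCU Ala — identical.
Codon 5: AAU Asn / AAU Asn — identical.
Codon 6: ACA Thr / UUU Phe — nonsynonymous.
Synonymous differences: 0.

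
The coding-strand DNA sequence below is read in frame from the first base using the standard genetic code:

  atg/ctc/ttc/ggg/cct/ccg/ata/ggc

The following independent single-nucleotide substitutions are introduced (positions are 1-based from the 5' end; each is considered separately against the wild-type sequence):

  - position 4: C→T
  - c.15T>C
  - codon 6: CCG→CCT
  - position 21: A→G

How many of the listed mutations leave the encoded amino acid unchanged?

Codon 2: CTC (Leu) → TTC (Phe) — missense.
Codon 5: CCT (Pro) → CCC (Pro) — synonymous.
Codon 6: CCG (Pro) → CCT (Pro) — synonymous.
Codon 7: ATA (Ile) → ATG (Met) — missense.
Synonymous: 2 of 4.

2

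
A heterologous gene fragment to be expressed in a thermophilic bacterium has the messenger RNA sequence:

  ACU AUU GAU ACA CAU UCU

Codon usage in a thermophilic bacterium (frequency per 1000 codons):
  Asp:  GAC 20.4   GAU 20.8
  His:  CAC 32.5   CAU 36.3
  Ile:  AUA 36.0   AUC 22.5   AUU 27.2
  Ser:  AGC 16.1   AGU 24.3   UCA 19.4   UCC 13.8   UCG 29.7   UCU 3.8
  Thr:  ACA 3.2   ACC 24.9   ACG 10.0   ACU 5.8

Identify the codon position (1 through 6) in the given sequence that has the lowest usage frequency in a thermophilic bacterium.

Codon 1 ACU (Thr): 5.8 per 1000.
Codon 2 AUU (Ile): 27.2 per 1000.
Codon 3 GAU (Asp): 20.8 per 1000.
Codon 4 ACA (Thr): 3.2 per 1000.
Codon 5 CAU (His): 36.3 per 1000.
Codon 6 UCU (Ser): 3.8 per 1000.
Lowest frequency is 3.2 at codon 4.

4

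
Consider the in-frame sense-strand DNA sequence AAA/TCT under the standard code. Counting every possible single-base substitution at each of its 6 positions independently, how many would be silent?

Codon 1 (AAA, Lys): 1 synonymous substitution.
Codon 2 (TCT, Ser): 3 synonymous substitutions.
Total: 1 + 3 = 4.

4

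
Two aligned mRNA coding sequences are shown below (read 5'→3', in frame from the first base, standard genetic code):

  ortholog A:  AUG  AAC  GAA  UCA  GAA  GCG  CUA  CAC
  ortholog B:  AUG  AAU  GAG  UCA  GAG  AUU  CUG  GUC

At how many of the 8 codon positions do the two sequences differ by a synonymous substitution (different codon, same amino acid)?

Codon 1: AUG Met / AUG Met — identical.
Codon 2: AAC Asn / AAU Asn — synonymous.
Codon 3: GAA Glu / GAG Glu — synonymous.
Codon 4: UCA Ser / UCA Ser — identical.
Codon 5: GAA Glu / GAG Glu — synonymous.
Codon 6: GCG Ala / AUU Ile — nonsynonymous.
Codon 7: CUA Leu / CUG Leu — synonymous.
Codon 8: CAC His / GUC Val — nonsynonymous.
Synonymous differences: 4.

4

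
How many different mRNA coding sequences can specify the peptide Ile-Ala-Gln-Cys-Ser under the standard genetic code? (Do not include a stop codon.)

288

Ile: 3 codons.
Ala: 4 codons.
Gln: 2 codons.
Cys: 2 codons.
Ser: 6 codons.
3 × 4 × 2 × 2 × 6 = 288.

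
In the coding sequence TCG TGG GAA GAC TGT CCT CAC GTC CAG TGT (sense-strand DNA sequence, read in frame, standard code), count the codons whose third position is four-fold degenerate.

Codon 1 TCG (Ser): third position 4-fold.
Codon 2 TGG (Trp): third position 1-fold.
Codon 3 GAA (Glu): third position 2-fold.
Codon 4 GAC (Asp): third position 2-fold.
Codon 5 TGT (Cys): third position 2-fold.
Codon 6 CCT (Pro): third position 4-fold.
Codon 7 CAC (His): third position 2-fold.
Codon 8 GTC (Val): third position 4-fold.
Codon 9 CAG (Gln): third position 2-fold.
Codon 10 TGT (Cys): third position 2-fold.
Four-fold degenerate third positions: 3.

3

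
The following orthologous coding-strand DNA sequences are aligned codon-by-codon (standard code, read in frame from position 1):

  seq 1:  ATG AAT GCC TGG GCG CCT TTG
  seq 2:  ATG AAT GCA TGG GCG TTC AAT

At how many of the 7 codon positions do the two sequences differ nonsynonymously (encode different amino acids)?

2

Codon 1: ATG Met / ATG Met — identical.
Codon 2: AAT Asn / AAT Asn — identical.
Codon 3: GCC Ala / GCA Ala — synonymous.
Codon 4: TGG Trp / TGG Trp — identical.
Codon 5: GCG Ala / GCG Ala — identical.
Codon 6: CCT Pro / TTC Phe — nonsynonymous.
Codon 7: TTG Leu / AAT Asn — nonsynonymous.
Nonsynonymous differences: 2.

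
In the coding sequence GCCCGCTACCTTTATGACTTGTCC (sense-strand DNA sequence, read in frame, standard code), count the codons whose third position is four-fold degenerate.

4

Codon 1 GCC (Ala): third position 4-fold.
Codon 2 CGC (Arg): third position 4-fold.
Codon 3 TAC (Tyr): third position 2-fold.
Codon 4 CTT (Leu): third position 4-fold.
Codon 5 TAT (Tyr): third position 2-fold.
Codon 6 GAC (Asp): third position 2-fold.
Codon 7 TTG (Leu): third position 2-fold.
Codon 8 TCC (Ser): third position 4-fold.
Four-fold degenerate third positions: 4.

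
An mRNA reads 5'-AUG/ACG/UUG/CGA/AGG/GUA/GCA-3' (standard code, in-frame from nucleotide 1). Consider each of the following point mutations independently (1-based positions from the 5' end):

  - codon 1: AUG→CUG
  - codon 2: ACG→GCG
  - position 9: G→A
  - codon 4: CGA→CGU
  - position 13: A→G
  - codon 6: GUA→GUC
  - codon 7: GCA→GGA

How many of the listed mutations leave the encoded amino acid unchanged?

3

Codon 1: AUG (Met) → CUG (Leu) — missense.
Codon 2: ACG (Thr) → GCG (Ala) — missense.
Codon 3: UUG (Leu) → UUA (Leu) — synonymous.
Codon 4: CGA (Arg) → CGU (Arg) — synonymous.
Codon 5: AGG (Arg) → GGG (Gly) — missense.
Codon 6: GUA (Val) → GUC (Val) — synonymous.
Codon 7: GCA (Ala) → GGA (Gly) — missense.
Synonymous: 3 of 7.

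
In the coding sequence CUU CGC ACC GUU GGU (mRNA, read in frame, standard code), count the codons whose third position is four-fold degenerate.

Codon 1 CUU (Leu): third position 4-fold.
Codon 2 CGC (Arg): third position 4-fold.
Codon 3 ACC (Thr): third position 4-fold.
Codon 4 GUU (Val): third position 4-fold.
Codon 5 GGU (Gly): third position 4-fold.
Four-fold degenerate third positions: 5.

5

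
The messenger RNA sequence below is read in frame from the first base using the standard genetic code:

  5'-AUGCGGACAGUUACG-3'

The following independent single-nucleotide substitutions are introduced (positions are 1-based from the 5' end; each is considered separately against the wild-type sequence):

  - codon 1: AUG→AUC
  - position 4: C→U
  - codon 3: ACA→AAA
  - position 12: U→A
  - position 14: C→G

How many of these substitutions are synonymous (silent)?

Codon 1: AUG (Met) → AUC (Ile) — missense.
Codon 2: CGG (Arg) → UGG (Trp) — missense.
Codon 3: ACA (Thr) → AAA (Lys) — missense.
Codon 4: GUU (Val) → GUA (Val) — synonymous.
Codon 5: ACG (Thr) → AGG (Arg) — missense.
Synonymous: 1 of 5.

1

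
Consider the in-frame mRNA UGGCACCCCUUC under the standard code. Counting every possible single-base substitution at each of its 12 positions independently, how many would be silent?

Codon 1 (UGG, Trp): 0 synonymous substitutions.
Codon 2 (CAC, His): 1 synonymous substitution.
Codon 3 (CCC, Pro): 3 synonymous substitutions.
Codon 4 (UUC, Phe): 1 synonymous substitution.
Total: 0 + 1 + 3 + 1 = 5.

5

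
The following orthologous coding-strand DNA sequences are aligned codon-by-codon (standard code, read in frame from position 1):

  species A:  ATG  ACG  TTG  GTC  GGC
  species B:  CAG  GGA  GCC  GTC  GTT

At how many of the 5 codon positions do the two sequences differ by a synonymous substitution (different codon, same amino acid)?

Codon 1: ATG Met / CAG Gln — nonsynonymous.
Codon 2: ACG Thr / GGA Gly — nonsynonymous.
Codon 3: TTG Leu / GCC Ala — nonsynonymous.
Codon 4: GTC Val / GTC Val — identical.
Codon 5: GGC Gly / GTT Val — nonsynonymous.
Synonymous differences: 0.

0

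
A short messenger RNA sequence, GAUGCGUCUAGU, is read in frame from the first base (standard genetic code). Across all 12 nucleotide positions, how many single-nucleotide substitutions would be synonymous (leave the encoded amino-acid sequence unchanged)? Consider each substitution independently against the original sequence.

8

Codon 1 (GAU, Asp): 1 synonymous substitution.
Codon 2 (GCG, Ala): 3 synonymous substitutions.
Codon 3 (UCU, Ser): 3 synonymous substitutions.
Codon 4 (AGU, Ser): 1 synonymous substitution.
Total: 1 + 3 + 3 + 1 = 8.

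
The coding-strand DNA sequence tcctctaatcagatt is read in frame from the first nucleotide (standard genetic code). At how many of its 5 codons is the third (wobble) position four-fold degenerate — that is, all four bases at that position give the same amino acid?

2

Codon 1 TCC (Ser): third position 4-fold.
Codon 2 TCT (Ser): third position 4-fold.
Codon 3 AAT (Asn): third position 2-fold.
Codon 4 CAG (Gln): third position 2-fold.
Codon 5 ATT (Ile): third position 3-fold.
Four-fold degenerate third positions: 2.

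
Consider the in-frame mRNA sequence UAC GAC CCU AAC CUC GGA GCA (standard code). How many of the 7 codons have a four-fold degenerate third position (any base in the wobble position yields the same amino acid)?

4

Codon 1 UAC (Tyr): third position 2-fold.
Codon 2 GAC (Asp): third position 2-fold.
Codon 3 CCU (Pro): third position 4-fold.
Codon 4 AAC (Asn): third position 2-fold.
Codon 5 CUC (Leu): third position 4-fold.
Codon 6 GGA (Gly): third position 4-fold.
Codon 7 GCA (Ala): third position 4-fold.
Four-fold degenerate third positions: 4.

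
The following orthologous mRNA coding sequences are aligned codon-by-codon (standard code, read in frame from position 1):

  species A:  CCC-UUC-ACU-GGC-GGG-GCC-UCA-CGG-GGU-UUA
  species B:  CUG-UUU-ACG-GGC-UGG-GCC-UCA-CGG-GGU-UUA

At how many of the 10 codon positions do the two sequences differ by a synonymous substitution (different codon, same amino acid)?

2

Codon 1: CCC Pro / CUG Leu — nonsynonymous.
Codon 2: UUC Phe / UUU Phe — synonymous.
Codon 3: ACU Thr / ACG Thr — synonymous.
Codon 4: GGC Gly / GGC Gly — identical.
Codon 5: GGG Gly / UGG Trp — nonsynonymous.
Codon 6: GCC Ala / GCC Ala — identical.
Codon 7: UCA Ser / UCA Ser — identical.
Codon 8: CGG Arg / CGG Arg — identical.
Codon 9: GGU Gly / GGU Gly — identical.
Codon 10: UUA Leu / UUA Leu — identical.
Synonymous differences: 2.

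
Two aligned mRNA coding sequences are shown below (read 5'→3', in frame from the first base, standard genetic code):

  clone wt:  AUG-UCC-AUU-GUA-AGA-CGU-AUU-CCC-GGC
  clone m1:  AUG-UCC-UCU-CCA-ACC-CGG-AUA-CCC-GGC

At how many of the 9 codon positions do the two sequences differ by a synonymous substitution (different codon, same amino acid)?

Codon 1: AUG Met / AUG Met — identical.
Codon 2: UCC Ser / UCC Ser — identical.
Codon 3: AUU Ile / UCU Ser — nonsynonymous.
Codon 4: GUA Val / CCA Pro — nonsynonymous.
Codon 5: AGA Arg / ACC Thr — nonsynonymous.
Codon 6: CGU Arg / CGG Arg — synonymous.
Codon 7: AUU Ile / AUA Ile — synonymous.
Codon 8: CCC Pro / CCC Pro — identical.
Codon 9: GGC Gly / GGC Gly — identical.
Synonymous differences: 2.

2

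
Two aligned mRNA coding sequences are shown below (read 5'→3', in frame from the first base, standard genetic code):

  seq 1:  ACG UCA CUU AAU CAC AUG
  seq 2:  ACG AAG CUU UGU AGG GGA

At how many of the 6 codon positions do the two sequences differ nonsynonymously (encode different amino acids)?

Codon 1: ACG Thr / ACG Thr — identical.
Codon 2: UCA Ser / AAG Lys — nonsynonymous.
Codon 3: CUU Leu / CUU Leu — identical.
Codon 4: AAU Asn / UGU Cys — nonsynonymous.
Codon 5: CAC His / AGG Arg — nonsynonymous.
Codon 6: AUG Met / GGA Gly — nonsynonymous.
Nonsynonymous differences: 4.

4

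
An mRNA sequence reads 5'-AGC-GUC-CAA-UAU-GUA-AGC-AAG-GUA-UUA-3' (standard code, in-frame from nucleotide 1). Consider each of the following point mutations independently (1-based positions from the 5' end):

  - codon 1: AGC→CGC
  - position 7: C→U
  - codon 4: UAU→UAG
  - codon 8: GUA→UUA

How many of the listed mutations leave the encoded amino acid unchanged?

Codon 1: AGC (Ser) → CGC (Arg) — missense.
Codon 3: CAA (Gln) → UAA (Stop) — nonsense.
Codon 4: UAU (Tyr) → UAG (Stop) — nonsense.
Codon 8: GUA (Val) → UUA (Leu) — missense.
Synonymous: 0 of 4.

0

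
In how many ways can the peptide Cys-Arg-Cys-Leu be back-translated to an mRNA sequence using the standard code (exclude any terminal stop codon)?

144

Cys: 2 codons.
Arg: 6 codons.
Cys: 2 codons.
Leu: 6 codons.
2 × 6 × 2 × 6 = 144.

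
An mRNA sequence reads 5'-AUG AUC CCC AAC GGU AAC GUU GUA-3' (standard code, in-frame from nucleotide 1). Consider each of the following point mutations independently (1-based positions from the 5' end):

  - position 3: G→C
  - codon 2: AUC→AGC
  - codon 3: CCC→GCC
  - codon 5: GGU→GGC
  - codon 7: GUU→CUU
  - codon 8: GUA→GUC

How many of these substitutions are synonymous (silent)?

2

Codon 1: AUG (Met) → AUC (Ile) — missense.
Codon 2: AUC (Ile) → AGC (Ser) — missense.
Codon 3: CCC (Pro) → GCC (Ala) — missense.
Codon 5: GGU (Gly) → GGC (Gly) — synonymous.
Codon 7: GUU (Val) → CUU (Leu) — missense.
Codon 8: GUA (Val) → GUC (Val) — synonymous.
Synonymous: 2 of 6.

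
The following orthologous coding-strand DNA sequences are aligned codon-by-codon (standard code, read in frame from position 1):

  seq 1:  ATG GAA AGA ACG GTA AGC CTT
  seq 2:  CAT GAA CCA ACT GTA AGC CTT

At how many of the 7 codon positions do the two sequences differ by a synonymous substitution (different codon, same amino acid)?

1

Codon 1: ATG Met / CAT His — nonsynonymous.
Codon 2: GAA Glu / GAA Glu — identical.
Codon 3: AGA Arg / CCA Pro — nonsynonymous.
Codon 4: ACG Thr / ACT Thr — synonymous.
Codon 5: GTA Val / GTA Val — identical.
Codon 6: AGC Ser / AGC Ser — identical.
Codon 7: CTT Leu / CTT Leu — identical.
Synonymous differences: 1.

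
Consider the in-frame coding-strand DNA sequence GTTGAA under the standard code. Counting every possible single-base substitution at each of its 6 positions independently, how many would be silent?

4

Codon 1 (GTT, Val): 3 synonymous substitutions.
Codon 2 (GAA, Glu): 1 synonymous substitution.
Total: 3 + 1 = 4.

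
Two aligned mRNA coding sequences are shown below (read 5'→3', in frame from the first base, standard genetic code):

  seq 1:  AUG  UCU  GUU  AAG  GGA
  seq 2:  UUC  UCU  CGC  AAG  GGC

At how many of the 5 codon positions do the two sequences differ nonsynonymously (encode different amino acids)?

Codon 1: AUG Met / UUC Phe — nonsynonymous.
Codon 2: UCU Ser / UCU Ser — identical.
Codon 3: GUU Val / CGC Arg — nonsynonymous.
Codon 4: AAG Lys / AAG Lys — identical.
Codon 5: GGA Gly / GGC Gly — synonymous.
Nonsynonymous differences: 2.

2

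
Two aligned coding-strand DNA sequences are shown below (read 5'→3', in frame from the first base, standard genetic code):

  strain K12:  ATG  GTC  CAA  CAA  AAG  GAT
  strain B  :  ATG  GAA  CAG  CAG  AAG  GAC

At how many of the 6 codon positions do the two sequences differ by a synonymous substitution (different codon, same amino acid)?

3

Codon 1: ATG Met / ATG Met — identical.
Codon 2: GTC Val / GAA Glu — nonsynonymous.
Codon 3: CAA Gln / CAG Gln — synonymous.
Codon 4: CAA Gln / CAG Gln — synonymous.
Codon 5: AAG Lys / AAG Lys — identical.
Codon 6: GAT Asp / GAC Asp — synonymous.
Synonymous differences: 3.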